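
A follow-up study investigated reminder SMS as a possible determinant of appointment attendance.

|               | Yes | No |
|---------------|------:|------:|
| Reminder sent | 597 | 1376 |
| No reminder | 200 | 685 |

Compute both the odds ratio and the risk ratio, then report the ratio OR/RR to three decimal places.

Cells: a = 597, b = 1376, c = 200, d = 685.
OR = (597·685)/(1376·200) = 408945/275200 = 1.48599
Risk in exposed = 597/1973 = 0.30258; risk in unexposed = 200/885 = 0.22599; RR = 1.33894
OR/RR = 1.48599 / 1.33894 = 1.10983
The outcome is not rare, so the OR lies further from 1 than the RR.

1.110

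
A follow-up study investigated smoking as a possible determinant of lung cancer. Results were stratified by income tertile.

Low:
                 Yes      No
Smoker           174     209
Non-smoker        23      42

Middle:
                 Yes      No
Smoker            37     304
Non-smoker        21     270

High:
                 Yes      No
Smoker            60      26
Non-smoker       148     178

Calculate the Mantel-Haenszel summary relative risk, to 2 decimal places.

RR_MH = Σ(aᵢ·n₀ᵢ/nᵢ) / Σ(cᵢ·n₁ᵢ/nᵢ), with n₁ᵢ = aᵢ+bᵢ (exposed), n₀ᵢ = cᵢ+dᵢ (unexposed), nᵢ = n₁ᵢ+n₀ᵢ.
Stratum 1 (Low): n₁ = 383, n₀ = 65, n = 448; a·n₀/n = 174·65/448 = 25.2455; c·n₁/n = 23·383/448 = 19.6629
Stratum 2 (Middle): n₁ = 341, n₀ = 291, n = 632; a·n₀/n = 37·291/632 = 17.0364; c·n₁/n = 21·341/632 = 11.3307
Stratum 3 (High): n₁ = 86, n₀ = 326, n = 412; a·n₀/n = 60·326/412 = 47.4757; c·n₁/n = 148·86/412 = 30.8932
RR_MH = (25.2455 + 17.0364 + 47.4757) / (19.6629 + 11.3307 + 30.8932) = 89.7577 / 61.8868 = 1.45035

1.45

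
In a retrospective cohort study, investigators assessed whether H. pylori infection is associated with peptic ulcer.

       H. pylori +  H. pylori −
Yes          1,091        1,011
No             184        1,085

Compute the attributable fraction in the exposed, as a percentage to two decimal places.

43.63

Reading the table with exposure as columns: a = 1091 (H. pylori +, case), b = 184 (H. pylori +, non-case), c = 1011 (H. pylori −, case), d = 1085.
Risk in exposed = 1091/1275 = 0.85569; risk in unexposed = 1011/2096 = 0.48235.
RR = 0.85569/0.48235 = 1.77400
AR% = (RR − 1)/RR × 100 = (1.77400 − 1)/1.77400 × 100 = 43.6304%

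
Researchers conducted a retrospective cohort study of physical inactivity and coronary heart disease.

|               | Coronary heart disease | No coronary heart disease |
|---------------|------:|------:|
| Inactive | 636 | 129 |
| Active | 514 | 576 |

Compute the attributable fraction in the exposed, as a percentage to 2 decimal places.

43.28

Cells: a = 636, b = 129, c = 514, d = 576.
Risk in exposed = 636/765 = 0.83137; risk in unexposed = 514/1090 = 0.47156.
RR = 0.83137/0.47156 = 1.76303
AR% = (RR − 1)/RR × 100 = (1.76303 − 1)/1.76303 × 100 = 43.2794%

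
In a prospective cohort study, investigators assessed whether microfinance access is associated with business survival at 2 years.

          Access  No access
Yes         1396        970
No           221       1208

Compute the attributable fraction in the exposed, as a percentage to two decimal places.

Reading the table with exposure as columns: a = 1396 (Access, case), b = 221 (Access, non-case), c = 970 (No access, case), d = 1208.
Risk in exposed = 1396/1617 = 0.86333; risk in unexposed = 970/2178 = 0.44536.
RR = 0.86333/0.44536 = 1.93848
AR% = (RR − 1)/RR × 100 = (1.93848 − 1)/1.93848 × 100 = 48.4132%

48.41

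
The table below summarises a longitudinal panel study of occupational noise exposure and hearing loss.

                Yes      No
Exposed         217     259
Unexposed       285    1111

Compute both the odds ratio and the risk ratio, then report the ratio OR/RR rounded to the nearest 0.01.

Cells: a = 217, b = 259, c = 285, d = 1111.
OR = (217·1111)/(259·285) = 241087/73815 = 3.26610
Risk in exposed = 217/476 = 0.45588; risk in unexposed = 285/1396 = 0.20415; RR = 2.23302
OR/RR = 3.26610 / 2.23302 = 1.46263
The outcome is not rare, so the OR lies further from 1 than the RR.

1.46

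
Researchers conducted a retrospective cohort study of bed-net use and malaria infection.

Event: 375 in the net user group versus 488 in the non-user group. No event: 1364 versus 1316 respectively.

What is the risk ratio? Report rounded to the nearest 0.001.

From the description: a = 375, b = 1364, c = 488, d = 1316.
Risk in exposed = 375/1739 = 0.21564; risk in unexposed = 488/1804 = 0.27051.
RR = 0.21564 / 0.27051 = 0.79717
The risk is 20% lower among the exposed than among the unexposed.

0.797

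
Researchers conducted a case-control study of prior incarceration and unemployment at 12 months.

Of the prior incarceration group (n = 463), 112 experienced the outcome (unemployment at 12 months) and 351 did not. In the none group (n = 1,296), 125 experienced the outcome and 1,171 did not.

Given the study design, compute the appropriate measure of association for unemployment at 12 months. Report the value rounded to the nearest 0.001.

From the description: a = 112, b = 351, c = 125, d = 1171.
This is a case-control study: participants were sampled on outcome status, so risks in the source population cannot be estimated directly — relative risk is not valid here. The odds ratio is the appropriate measure.
OR = (a·d)/(b·c) = (112 × 1171) / (351 × 125) = 131152 / 43875 = 2.98922

2.989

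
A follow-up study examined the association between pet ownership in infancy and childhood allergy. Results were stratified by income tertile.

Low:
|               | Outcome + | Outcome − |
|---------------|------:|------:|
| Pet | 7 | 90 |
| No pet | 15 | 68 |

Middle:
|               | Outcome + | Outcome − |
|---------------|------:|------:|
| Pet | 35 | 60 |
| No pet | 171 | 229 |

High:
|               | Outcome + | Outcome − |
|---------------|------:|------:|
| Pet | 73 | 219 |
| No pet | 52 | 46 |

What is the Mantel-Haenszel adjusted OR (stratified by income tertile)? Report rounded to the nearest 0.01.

OR_MH = Σ(aᵢdᵢ/nᵢ) / Σ(bᵢcᵢ/nᵢ), where nᵢ is the stratum total.
Stratum 1 (Low): n = 180; a·d/n = 7·68/180 = 2.6444; b·c/n = 90·15/180 = 7.5000
Stratum 2 (Middle): n = 495; a·d/n = 35·229/495 = 16.1919; b·c/n = 60·171/495 = 20.7273
Stratum 3 (High): n = 390; a·d/n = 73·46/390 = 8.6103; b·c/n = 219·52/390 = 29.2000
OR_MH = (2.6444 + 16.1919 + 8.6103) / (7.5000 + 20.7273 + 29.2000) = 27.4466 / 57.4273 = 0.47794

0.48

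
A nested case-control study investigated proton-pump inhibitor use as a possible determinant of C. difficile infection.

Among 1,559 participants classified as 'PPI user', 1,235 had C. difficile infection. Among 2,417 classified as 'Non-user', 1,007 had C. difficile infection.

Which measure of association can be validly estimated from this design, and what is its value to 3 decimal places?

From the description: a = 1235, b = 324, c = 1007, d = 1410.
This is a nested case-control study: participants were sampled on outcome status, so risks in the source population cannot be estimated directly — relative risk is not valid here. The odds ratio is the appropriate measure.
OR = (a·d)/(b·c) = (1235 × 1410) / (324 × 1007) = 1741350 / 326268 = 5.33718

5.337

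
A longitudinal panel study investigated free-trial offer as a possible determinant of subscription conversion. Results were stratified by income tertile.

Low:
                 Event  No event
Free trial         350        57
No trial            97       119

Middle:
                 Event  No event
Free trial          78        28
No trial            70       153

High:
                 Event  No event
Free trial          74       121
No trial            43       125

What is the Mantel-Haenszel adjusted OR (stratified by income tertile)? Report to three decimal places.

OR_MH = Σ(aᵢdᵢ/nᵢ) / Σ(bᵢcᵢ/nᵢ), where nᵢ is the stratum total.
Stratum 1 (Low): n = 623; a·d/n = 350·119/623 = 66.8539; b·c/n = 57·97/623 = 8.8748
Stratum 2 (Middle): n = 329; a·d/n = 78·153/329 = 36.2736; b·c/n = 28·70/329 = 5.9574
Stratum 3 (High): n = 363; a·d/n = 74·125/363 = 25.4821; b·c/n = 121·43/363 = 14.3333
OR_MH = (66.8539 + 36.2736 + 25.4821) / (8.8748 + 5.9574 + 14.3333) = 128.6096 / 29.1656 = 4.40964

4.410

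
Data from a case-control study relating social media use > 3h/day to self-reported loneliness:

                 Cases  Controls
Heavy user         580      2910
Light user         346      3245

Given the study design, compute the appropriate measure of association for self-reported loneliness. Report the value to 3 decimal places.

1.869

Cells: a = 580, b = 2910, c = 346, d = 3245.
This is a case-control study: participants were sampled on outcome status, so risks in the source population cannot be estimated directly — relative risk is not valid here. The odds ratio is the appropriate measure.
OR = (a·d)/(b·c) = (580 × 3245) / (2910 × 346) = 1882100 / 1006860 = 1.86928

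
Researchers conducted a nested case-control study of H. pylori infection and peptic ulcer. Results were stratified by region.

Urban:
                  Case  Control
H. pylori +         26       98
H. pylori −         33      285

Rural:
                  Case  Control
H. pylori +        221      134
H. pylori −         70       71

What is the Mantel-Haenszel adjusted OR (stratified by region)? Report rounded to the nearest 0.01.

1.85

OR_MH = Σ(aᵢdᵢ/nᵢ) / Σ(bᵢcᵢ/nᵢ), where nᵢ is the stratum total.
Stratum 1 (Urban): n = 442; a·d/n = 26·285/442 = 16.7647; b·c/n = 98·33/442 = 7.3167
Stratum 2 (Rural): n = 496; a·d/n = 221·71/496 = 31.6351; b·c/n = 134·70/496 = 18.9113
OR_MH = (16.7647 + 31.6351) / (7.3167 + 18.9113) = 48.3998 / 26.2280 = 1.84535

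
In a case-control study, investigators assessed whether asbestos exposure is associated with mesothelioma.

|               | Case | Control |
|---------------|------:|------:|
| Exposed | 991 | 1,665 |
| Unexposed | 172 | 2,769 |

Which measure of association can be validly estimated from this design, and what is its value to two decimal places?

9.58

Cells: a = 991, b = 1665, c = 172, d = 2769.
This is a case-control study: participants were sampled on outcome status, so risks in the source population cannot be estimated directly — relative risk is not valid here. The odds ratio is the appropriate measure.
OR = (a·d)/(b·c) = (991 × 2769) / (1665 × 172) = 2744079 / 286380 = 9.58195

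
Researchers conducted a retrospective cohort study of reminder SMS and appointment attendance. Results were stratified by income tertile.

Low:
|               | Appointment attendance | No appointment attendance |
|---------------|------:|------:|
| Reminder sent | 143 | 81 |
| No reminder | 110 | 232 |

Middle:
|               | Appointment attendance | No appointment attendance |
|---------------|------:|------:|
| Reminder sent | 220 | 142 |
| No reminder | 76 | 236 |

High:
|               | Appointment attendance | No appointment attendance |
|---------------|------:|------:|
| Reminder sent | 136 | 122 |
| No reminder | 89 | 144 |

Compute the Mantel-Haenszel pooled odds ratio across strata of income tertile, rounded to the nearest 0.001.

OR_MH = Σ(aᵢdᵢ/nᵢ) / Σ(bᵢcᵢ/nᵢ), where nᵢ is the stratum total.
Stratum 1 (Low): n = 566; a·d/n = 143·232/566 = 58.6148; b·c/n = 81·110/566 = 15.7420
Stratum 2 (Middle): n = 674; a·d/n = 220·236/674 = 77.0326; b·c/n = 142·76/674 = 16.0119
Stratum 3 (High): n = 491; a·d/n = 136·144/491 = 39.8859; b·c/n = 122·89/491 = 22.1141
OR_MH = (58.6148 + 77.0326 + 39.8859) / (15.7420 + 16.0119 + 22.1141) = 175.5334 / 53.8680 = 3.25859

3.259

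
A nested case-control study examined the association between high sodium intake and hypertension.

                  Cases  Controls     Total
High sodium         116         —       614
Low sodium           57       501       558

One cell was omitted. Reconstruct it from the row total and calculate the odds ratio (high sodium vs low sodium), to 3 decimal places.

The missing cell is in the exposed row: 614 − 116 = 498.
So a = 116, b = 498, c = 57, d = 501.
OR = (a·d)/(b·c) = (116 × 501) / (498 × 57) = 58116 / 28386 = 2.04735

2.047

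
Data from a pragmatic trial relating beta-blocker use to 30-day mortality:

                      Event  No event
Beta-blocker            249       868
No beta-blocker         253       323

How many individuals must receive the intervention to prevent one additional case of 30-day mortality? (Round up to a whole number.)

5

Risk in treated group = 249/1117 = 0.22292; risk in control = 253/576 = 0.43924.
Absolute risk reduction = 0.43924 − 0.22292 = 0.21632
NNT = 1 / ARR = 1 / 0.21632 = 4.623 → round up → 5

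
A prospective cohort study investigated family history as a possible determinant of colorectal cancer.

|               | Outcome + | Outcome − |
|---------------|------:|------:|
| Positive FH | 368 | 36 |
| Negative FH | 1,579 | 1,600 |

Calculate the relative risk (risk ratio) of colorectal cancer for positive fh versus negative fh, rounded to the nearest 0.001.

1.834

Cells: a = 368, b = 36, c = 1579, d = 1600.
Risk in exposed = 368/404 = 0.91089; risk in unexposed = 1579/3179 = 0.49670.
RR = 0.91089 / 0.49670 = 1.83390
The risk among the exposed is 1.83 times that among the unexposed.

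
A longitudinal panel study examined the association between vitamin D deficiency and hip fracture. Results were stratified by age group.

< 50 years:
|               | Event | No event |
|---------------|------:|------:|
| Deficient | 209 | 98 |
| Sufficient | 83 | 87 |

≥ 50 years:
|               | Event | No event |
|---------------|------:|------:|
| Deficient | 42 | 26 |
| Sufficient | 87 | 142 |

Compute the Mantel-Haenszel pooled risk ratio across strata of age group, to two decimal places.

RR_MH = Σ(aᵢ·n₀ᵢ/nᵢ) / Σ(cᵢ·n₁ᵢ/nᵢ), with n₁ᵢ = aᵢ+bᵢ (exposed), n₀ᵢ = cᵢ+dᵢ (unexposed), nᵢ = n₁ᵢ+n₀ᵢ.
Stratum 1 (< 50 years): n₁ = 307, n₀ = 170, n = 477; a·n₀/n = 209·170/477 = 74.4864; c·n₁/n = 83·307/477 = 53.4193
Stratum 2 (≥ 50 years): n₁ = 68, n₀ = 229, n = 297; a·n₀/n = 42·229/297 = 32.3838; c·n₁/n = 87·68/297 = 19.9192
RR_MH = (74.4864 + 32.3838) / (53.4193 + 19.9192) = 106.8702 / 73.3385 = 1.45722

1.46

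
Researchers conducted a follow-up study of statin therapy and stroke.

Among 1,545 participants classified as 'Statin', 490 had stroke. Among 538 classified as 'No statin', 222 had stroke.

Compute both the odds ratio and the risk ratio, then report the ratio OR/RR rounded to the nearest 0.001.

0.860

From the description: a = 490, b = 1055, c = 222, d = 316.
OR = (490·316)/(1055·222) = 154840/234210 = 0.66112
Risk in exposed = 490/1545 = 0.31715; risk in unexposed = 222/538 = 0.41264; RR = 0.76859
OR/RR = 0.66112 / 0.76859 = 0.86016
The outcome is not rare, so the OR lies further from 1 than the RR.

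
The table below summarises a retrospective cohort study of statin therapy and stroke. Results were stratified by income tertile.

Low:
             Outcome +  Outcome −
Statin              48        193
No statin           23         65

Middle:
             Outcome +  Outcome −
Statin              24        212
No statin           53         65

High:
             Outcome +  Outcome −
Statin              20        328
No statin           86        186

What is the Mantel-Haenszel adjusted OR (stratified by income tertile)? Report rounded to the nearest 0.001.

OR_MH = Σ(aᵢdᵢ/nᵢ) / Σ(bᵢcᵢ/nᵢ), where nᵢ is the stratum total.
Stratum 1 (Low): n = 329; a·d/n = 48·65/329 = 9.4833; b·c/n = 193·23/329 = 13.4924
Stratum 2 (Middle): n = 354; a·d/n = 24·65/354 = 4.4068; b·c/n = 212·53/354 = 31.7401
Stratum 3 (High): n = 620; a·d/n = 20·186/620 = 6.0000; b·c/n = 328·86/620 = 45.4968
OR_MH = (9.4833 + 4.4068 + 6.0000) / (13.4924 + 31.7401 + 45.4968) = 19.8901 / 90.7293 = 0.21922

0.219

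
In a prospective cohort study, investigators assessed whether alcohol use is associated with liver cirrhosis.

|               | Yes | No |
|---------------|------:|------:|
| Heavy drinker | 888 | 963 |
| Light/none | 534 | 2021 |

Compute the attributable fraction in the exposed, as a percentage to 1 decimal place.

Cells: a = 888, b = 963, c = 534, d = 2021.
Risk in exposed = 888/1851 = 0.47974; risk in unexposed = 534/2555 = 0.20900.
RR = 0.47974/0.20900 = 2.29539
AR% = (RR − 1)/RR × 100 = (2.29539 − 1)/2.29539 × 100 = 56.4344%

56.4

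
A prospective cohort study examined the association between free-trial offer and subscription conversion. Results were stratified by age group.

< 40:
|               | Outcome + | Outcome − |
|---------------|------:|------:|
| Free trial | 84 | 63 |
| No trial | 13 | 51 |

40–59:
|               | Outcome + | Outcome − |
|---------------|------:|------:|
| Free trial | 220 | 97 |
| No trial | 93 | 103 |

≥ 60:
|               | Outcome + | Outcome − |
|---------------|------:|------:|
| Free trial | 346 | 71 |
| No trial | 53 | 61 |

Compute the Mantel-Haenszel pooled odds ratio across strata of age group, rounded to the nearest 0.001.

3.650

OR_MH = Σ(aᵢdᵢ/nᵢ) / Σ(bᵢcᵢ/nᵢ), where nᵢ is the stratum total.
Stratum 1 (< 40): n = 211; a·d/n = 84·51/211 = 20.3033; b·c/n = 63·13/211 = 3.8815
Stratum 2 (40–59): n = 513; a·d/n = 220·103/513 = 44.1715; b·c/n = 97·93/513 = 17.5848
Stratum 3 (≥ 60): n = 531; a·d/n = 346·61/531 = 39.7476; b·c/n = 71·53/531 = 7.0866
OR_MH = (20.3033 + 44.1715 + 39.7476) / (3.8815 + 17.5848 + 7.0866) = 104.2225 / 28.5529 = 3.65015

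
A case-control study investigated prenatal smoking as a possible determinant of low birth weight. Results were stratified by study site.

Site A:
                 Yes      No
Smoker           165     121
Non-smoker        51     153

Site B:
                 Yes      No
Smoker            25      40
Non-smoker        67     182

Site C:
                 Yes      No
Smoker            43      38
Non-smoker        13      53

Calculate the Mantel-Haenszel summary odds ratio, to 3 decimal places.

3.329

OR_MH = Σ(aᵢdᵢ/nᵢ) / Σ(bᵢcᵢ/nᵢ), where nᵢ is the stratum total.
Stratum 1 (Site A): n = 490; a·d/n = 165·153/490 = 51.5204; b·c/n = 121·51/490 = 12.5939
Stratum 2 (Site B): n = 314; a·d/n = 25·182/314 = 14.4904; b·c/n = 40·67/314 = 8.5350
Stratum 3 (Site C): n = 147; a·d/n = 43·53/147 = 15.5034; b·c/n = 38·13/147 = 3.3605
OR_MH = (51.5204 + 14.4904 + 15.5034) / (12.5939 + 8.5350 + 3.3605) = 81.5143 / 24.4895 = 3.32855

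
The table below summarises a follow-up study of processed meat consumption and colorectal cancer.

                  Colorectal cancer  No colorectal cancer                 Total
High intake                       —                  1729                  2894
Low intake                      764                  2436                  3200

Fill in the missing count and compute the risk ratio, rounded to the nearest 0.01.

The missing cell is in the exposed row: 2894 − 1729 = 1165.
So a = 1165, b = 1729, c = 764, d = 2436.
RR = [a/(a+b)] / [c/(c+d)] = (1165/2894) / (764/3200) = 0.40256/0.23875 = 1.68610

1.69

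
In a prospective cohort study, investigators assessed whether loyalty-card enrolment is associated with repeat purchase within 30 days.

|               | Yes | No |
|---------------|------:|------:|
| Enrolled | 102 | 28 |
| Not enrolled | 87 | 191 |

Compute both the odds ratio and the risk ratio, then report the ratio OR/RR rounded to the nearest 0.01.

Cells: a = 102, b = 28, c = 87, d = 191.
OR = (102·191)/(28·87) = 19482/2436 = 7.99754
Risk in exposed = 102/130 = 0.78462; risk in unexposed = 87/278 = 0.31295; RR = 2.50716
OR/RR = 7.99754 / 2.50716 = 3.18988
The outcome is not rare, so the OR lies further from 1 than the RR.

3.19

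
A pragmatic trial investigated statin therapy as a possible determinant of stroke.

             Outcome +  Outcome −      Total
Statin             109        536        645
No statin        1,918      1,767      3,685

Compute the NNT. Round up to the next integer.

Risk in treated group = 109/645 = 0.16899; risk in control = 1918/3685 = 0.52049.
Absolute risk reduction = 0.52049 − 0.16899 = 0.35150
NNT = 1 / ARR = 1 / 0.35150 = 2.845 → round up → 3

3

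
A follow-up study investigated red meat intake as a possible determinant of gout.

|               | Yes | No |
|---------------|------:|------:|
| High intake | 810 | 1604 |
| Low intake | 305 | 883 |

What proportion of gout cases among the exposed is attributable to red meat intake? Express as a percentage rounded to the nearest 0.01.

23.49

Cells: a = 810, b = 1604, c = 305, d = 883.
Risk in exposed = 810/2414 = 0.33554; risk in unexposed = 305/1188 = 0.25673.
RR = 0.33554/0.25673 = 1.30697
AR% = (RR − 1)/RR × 100 = (1.30697 − 1)/1.30697 × 100 = 23.4869%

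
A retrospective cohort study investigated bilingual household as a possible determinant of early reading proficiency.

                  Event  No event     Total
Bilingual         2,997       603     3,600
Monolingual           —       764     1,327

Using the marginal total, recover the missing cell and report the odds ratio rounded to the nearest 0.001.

6.745

The missing cell is in the unexposed row: 1327 − 764 = 563.
So a = 2997, b = 603, c = 563, d = 764.
OR = (a·d)/(b·c) = (2997 × 764) / (603 × 563) = 2289708 / 339489 = 6.74457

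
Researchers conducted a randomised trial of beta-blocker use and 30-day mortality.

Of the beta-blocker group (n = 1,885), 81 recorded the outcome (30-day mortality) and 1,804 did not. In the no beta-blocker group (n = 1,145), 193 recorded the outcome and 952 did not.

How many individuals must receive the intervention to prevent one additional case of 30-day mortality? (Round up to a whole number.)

Risk in treated group = 81/1885 = 0.04297; risk in control = 193/1145 = 0.16856.
Absolute risk reduction = 0.16856 − 0.04297 = 0.12559
NNT = 1 / ARR = 1 / 0.12559 = 7.963 → round up → 8

8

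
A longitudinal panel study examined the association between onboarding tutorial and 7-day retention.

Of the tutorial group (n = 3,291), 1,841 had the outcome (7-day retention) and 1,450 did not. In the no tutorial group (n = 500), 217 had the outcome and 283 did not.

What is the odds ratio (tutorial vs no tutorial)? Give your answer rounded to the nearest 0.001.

From the description: a = 1841, b = 1450, c = 217, d = 283.
OR = (a·d)/(b·c) = (1841 × 283) / (1450 × 217) = 521003 / 314650 = 1.65582
The odds of 7-day retention are about 1.66 times as high in the tutorial group.

1.656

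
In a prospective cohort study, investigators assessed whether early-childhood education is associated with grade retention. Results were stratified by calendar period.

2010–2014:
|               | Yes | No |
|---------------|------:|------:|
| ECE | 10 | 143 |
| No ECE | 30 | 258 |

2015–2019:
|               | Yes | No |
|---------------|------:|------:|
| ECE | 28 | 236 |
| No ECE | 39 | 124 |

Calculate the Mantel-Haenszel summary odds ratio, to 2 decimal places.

OR_MH = Σ(aᵢdᵢ/nᵢ) / Σ(bᵢcᵢ/nᵢ), where nᵢ is the stratum total.
Stratum 1 (2010–2014): n = 441; a·d/n = 10·258/441 = 5.8503; b·c/n = 143·30/441 = 9.7279
Stratum 2 (2015–2019): n = 427; a·d/n = 28·124/427 = 8.1311; b·c/n = 236·39/427 = 21.5550
OR_MH = (5.8503 + 8.1311) / (9.7279 + 21.5550) = 13.9815 / 31.2829 = 0.44694

0.45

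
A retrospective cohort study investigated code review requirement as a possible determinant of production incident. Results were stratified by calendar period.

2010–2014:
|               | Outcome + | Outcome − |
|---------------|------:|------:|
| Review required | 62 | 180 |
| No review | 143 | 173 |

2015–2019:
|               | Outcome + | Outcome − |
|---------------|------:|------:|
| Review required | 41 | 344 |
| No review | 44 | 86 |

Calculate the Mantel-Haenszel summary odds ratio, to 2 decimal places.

OR_MH = Σ(aᵢdᵢ/nᵢ) / Σ(bᵢcᵢ/nᵢ), where nᵢ is the stratum total.
Stratum 1 (2010–2014): n = 558; a·d/n = 62·173/558 = 19.2222; b·c/n = 180·143/558 = 46.1290
Stratum 2 (2015–2019): n = 515; a·d/n = 41·86/515 = 6.8466; b·c/n = 344·44/515 = 29.3903
OR_MH = (19.2222 + 6.8466) / (46.1290 + 29.3903) = 26.0688 / 75.5193 = 0.34519

0.35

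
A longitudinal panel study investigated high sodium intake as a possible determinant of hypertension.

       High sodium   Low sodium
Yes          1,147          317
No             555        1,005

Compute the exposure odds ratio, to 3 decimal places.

Reading the table with exposure as columns: a = 1147 (High sodium, case), b = 555 (High sodium, non-case), c = 317 (Low sodium, case), d = 1005.
OR = (a·d)/(b·c) = (1147 × 1005) / (555 × 317) = 1152735 / 175935 = 6.55205
The odds of hypertension are about 6.55 times as high in the high sodium group.

6.552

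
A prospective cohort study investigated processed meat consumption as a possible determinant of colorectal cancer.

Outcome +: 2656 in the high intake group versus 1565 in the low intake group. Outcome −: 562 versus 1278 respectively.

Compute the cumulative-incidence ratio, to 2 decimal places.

1.50

From the description: a = 2656, b = 562, c = 1565, d = 1278.
Risk in exposed = 2656/3218 = 0.82536; risk in unexposed = 1565/2843 = 0.55047.
RR = 0.82536 / 0.55047 = 1.49936
The risk among the exposed is 1.50 times that among the unexposed.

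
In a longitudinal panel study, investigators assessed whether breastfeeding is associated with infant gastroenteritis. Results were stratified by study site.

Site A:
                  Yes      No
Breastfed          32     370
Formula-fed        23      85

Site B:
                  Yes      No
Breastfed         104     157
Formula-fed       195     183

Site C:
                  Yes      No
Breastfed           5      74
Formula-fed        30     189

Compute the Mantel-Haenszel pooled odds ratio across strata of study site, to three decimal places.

0.531

OR_MH = Σ(aᵢdᵢ/nᵢ) / Σ(bᵢcᵢ/nᵢ), where nᵢ is the stratum total.
Stratum 1 (Site A): n = 510; a·d/n = 32·85/510 = 5.3333; b·c/n = 370·23/510 = 16.6863
Stratum 2 (Site B): n = 639; a·d/n = 104·183/639 = 29.7840; b·c/n = 157·195/639 = 47.9108
Stratum 3 (Site C): n = 298; a·d/n = 5·189/298 = 3.1711; b·c/n = 74·30/298 = 7.4497
OR_MH = (5.3333 + 29.7840 + 3.1711) / (16.6863 + 47.9108 + 7.4497) = 38.2885 / 72.0467 = 0.53144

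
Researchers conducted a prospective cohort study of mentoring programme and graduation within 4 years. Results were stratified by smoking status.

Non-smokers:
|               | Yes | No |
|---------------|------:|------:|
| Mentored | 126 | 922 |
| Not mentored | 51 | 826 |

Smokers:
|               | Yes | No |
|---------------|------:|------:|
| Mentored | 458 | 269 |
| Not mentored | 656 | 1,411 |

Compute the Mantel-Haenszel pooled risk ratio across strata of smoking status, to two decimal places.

RR_MH = Σ(aᵢ·n₀ᵢ/nᵢ) / Σ(cᵢ·n₁ᵢ/nᵢ), with n₁ᵢ = aᵢ+bᵢ (exposed), n₀ᵢ = cᵢ+dᵢ (unexposed), nᵢ = n₁ᵢ+n₀ᵢ.
Stratum 1 (Non-smokers): n₁ = 1048, n₀ = 877, n = 1925; a·n₀/n = 126·877/1925 = 57.4036; c·n₁/n = 51·1048/1925 = 27.7652
Stratum 2 (Smokers): n₁ = 727, n₀ = 2067, n = 2794; a·n₀/n = 458·2067/2794 = 338.8282; c·n₁/n = 656·727/2794 = 170.6915
RR_MH = (57.4036 + 338.8282) / (27.7652 + 170.6915) = 396.2318 / 198.4567 = 1.99657

2.00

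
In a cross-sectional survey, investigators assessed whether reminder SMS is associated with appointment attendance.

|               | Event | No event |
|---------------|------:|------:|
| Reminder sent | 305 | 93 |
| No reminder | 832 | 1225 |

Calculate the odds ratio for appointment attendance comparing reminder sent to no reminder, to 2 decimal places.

Cells: a = 305, b = 93, c = 832, d = 1225.
OR = (a·d)/(b·c) = (305 × 1225) / (93 × 832) = 373625 / 77376 = 4.82869
The odds of appointment attendance are about 4.83 times as high in the reminder sent group.

4.83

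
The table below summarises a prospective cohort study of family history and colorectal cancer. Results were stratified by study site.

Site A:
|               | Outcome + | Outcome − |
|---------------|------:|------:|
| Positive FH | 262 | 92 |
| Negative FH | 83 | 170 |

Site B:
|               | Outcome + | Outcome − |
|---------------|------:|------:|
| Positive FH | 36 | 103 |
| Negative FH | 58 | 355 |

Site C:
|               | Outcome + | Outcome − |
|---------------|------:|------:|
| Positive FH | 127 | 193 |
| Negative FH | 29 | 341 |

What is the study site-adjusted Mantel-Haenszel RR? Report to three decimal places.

2.671

RR_MH = Σ(aᵢ·n₀ᵢ/nᵢ) / Σ(cᵢ·n₁ᵢ/nᵢ), with n₁ᵢ = aᵢ+bᵢ (exposed), n₀ᵢ = cᵢ+dᵢ (unexposed), nᵢ = n₁ᵢ+n₀ᵢ.
Stratum 1 (Site A): n₁ = 354, n₀ = 253, n = 607; a·n₀/n = 262·253/607 = 109.2026; c·n₁/n = 83·354/607 = 48.4053
Stratum 2 (Site B): n₁ = 139, n₀ = 413, n = 552; a·n₀/n = 36·413/552 = 26.9348; c·n₁/n = 58·139/552 = 14.6051
Stratum 3 (Site C): n₁ = 320, n₀ = 370, n = 690; a·n₀/n = 127·370/690 = 68.1014; c·n₁/n = 29·320/690 = 13.4493
RR_MH = (109.2026 + 26.9348 + 68.1014) / (48.4053 + 14.6051 + 13.4493) = 204.2389 / 76.4596 = 2.67120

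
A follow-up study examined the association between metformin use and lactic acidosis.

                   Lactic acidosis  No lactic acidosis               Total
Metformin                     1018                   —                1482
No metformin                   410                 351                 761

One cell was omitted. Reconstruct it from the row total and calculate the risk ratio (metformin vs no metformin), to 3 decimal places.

The missing cell is in the exposed row: 1482 − 1018 = 464.
So a = 1018, b = 464, c = 410, d = 351.
RR = [a/(a+b)] / [c/(c+d)] = (1018/1482) / (410/761) = 0.68691/0.53876 = 1.27497

1.275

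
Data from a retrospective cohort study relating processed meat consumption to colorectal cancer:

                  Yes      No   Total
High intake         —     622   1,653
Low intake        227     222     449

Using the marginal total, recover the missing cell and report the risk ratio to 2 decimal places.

The missing cell is in the exposed row: 1653 − 622 = 1031.
So a = 1031, b = 622, c = 227, d = 222.
RR = [a/(a+b)] / [c/(c+d)] = (1031/1653) / (227/449) = 0.62371/0.50557 = 1.23369

1.23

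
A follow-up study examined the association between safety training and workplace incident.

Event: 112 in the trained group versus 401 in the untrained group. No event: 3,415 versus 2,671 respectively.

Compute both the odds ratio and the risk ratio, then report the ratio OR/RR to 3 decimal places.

From the description: a = 112, b = 3415, c = 401, d = 2671.
OR = (112·2671)/(3415·401) = 299152/1369415 = 0.21845
Risk in exposed = 112/3527 = 0.03176; risk in unexposed = 401/3072 = 0.13053; RR = 0.24327
OR/RR = 0.21845 / 0.24327 = 0.89798
The outcome is not rare, so the OR lies further from 1 than the RR.

0.898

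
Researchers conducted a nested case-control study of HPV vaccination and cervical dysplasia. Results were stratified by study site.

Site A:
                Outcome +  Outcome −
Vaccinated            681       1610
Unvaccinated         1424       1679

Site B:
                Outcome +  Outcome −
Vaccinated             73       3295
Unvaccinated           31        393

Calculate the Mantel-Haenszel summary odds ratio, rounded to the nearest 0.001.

0.486

OR_MH = Σ(aᵢdᵢ/nᵢ) / Σ(bᵢcᵢ/nᵢ), where nᵢ is the stratum total.
Stratum 1 (Site A): n = 5394; a·d/n = 681·1679/5394 = 211.9761; b·c/n = 1610·1424/5394 = 425.0352
Stratum 2 (Site B): n = 3792; a·d/n = 73·393/3792 = 7.5657; b·c/n = 3295·31/3792 = 26.9370
OR_MH = (211.9761 + 7.5657) / (425.0352 + 26.9370) = 219.5417 / 451.9722 = 0.48574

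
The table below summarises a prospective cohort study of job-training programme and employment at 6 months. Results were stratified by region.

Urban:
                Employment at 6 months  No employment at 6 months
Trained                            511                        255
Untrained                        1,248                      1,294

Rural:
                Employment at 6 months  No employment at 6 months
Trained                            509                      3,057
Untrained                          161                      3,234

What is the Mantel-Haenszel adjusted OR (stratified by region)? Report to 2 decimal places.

OR_MH = Σ(aᵢdᵢ/nᵢ) / Σ(bᵢcᵢ/nᵢ), where nᵢ is the stratum total.
Stratum 1 (Urban): n = 3308; a·d/n = 511·1294/3308 = 199.8894; b·c/n = 255·1248/3308 = 96.2031
Stratum 2 (Rural): n = 6961; a·d/n = 509·3234/6961 = 236.4755; b·c/n = 3057·161/6961 = 70.7049
OR_MH = (199.8894 + 236.4755) / (96.2031 + 70.7049) = 436.3649 / 166.9081 = 2.61440

2.61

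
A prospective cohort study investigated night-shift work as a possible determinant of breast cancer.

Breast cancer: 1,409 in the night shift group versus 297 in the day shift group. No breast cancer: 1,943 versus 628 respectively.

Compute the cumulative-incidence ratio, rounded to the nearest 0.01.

From the description: a = 1409, b = 1943, c = 297, d = 628.
Risk in exposed = 1409/3352 = 0.42035; risk in unexposed = 297/925 = 0.32108.
RR = 0.42035 / 0.32108 = 1.30916
The risk among the exposed is 1.31 times that among the unexposed.

1.31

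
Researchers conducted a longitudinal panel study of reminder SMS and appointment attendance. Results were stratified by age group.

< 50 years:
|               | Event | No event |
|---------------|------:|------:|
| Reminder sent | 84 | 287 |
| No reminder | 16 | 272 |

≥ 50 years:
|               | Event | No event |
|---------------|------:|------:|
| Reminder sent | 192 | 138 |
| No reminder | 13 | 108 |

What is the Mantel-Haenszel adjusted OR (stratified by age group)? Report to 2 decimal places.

7.37

OR_MH = Σ(aᵢdᵢ/nᵢ) / Σ(bᵢcᵢ/nᵢ), where nᵢ is the stratum total.
Stratum 1 (< 50 years): n = 659; a·d/n = 84·272/659 = 34.6707; b·c/n = 287·16/659 = 6.9681
Stratum 2 (≥ 50 years): n = 451; a·d/n = 192·108/451 = 45.9778; b·c/n = 138·13/451 = 3.9778
OR_MH = (34.6707 + 45.9778) / (6.9681 + 3.9778) = 80.6485 / 10.9460 = 7.36788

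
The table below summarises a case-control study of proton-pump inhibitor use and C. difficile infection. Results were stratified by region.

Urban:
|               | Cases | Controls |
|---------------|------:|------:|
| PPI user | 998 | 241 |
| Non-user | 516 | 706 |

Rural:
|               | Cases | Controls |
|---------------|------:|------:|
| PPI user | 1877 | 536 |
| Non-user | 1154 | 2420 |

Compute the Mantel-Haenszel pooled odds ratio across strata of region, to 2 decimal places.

6.79

OR_MH = Σ(aᵢdᵢ/nᵢ) / Σ(bᵢcᵢ/nᵢ), where nᵢ is the stratum total.
Stratum 1 (Urban): n = 2461; a·d/n = 998·706/2461 = 286.3015; b·c/n = 241·516/2461 = 50.5307
Stratum 2 (Rural): n = 5987; a·d/n = 1877·2420/5987 = 758.7005; b·c/n = 536·1154/5987 = 103.3145
OR_MH = (286.3015 + 758.7005) / (50.5307 + 103.3145) = 1045.0020 / 153.8452 = 6.79256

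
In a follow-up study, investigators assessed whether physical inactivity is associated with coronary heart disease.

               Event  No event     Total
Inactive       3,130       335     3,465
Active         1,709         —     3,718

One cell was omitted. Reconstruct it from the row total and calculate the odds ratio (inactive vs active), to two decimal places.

The missing cell is in the unexposed row: 3718 − 1709 = 2009.
So a = 3130, b = 335, c = 1709, d = 2009.
OR = (a·d)/(b·c) = (3130 × 2009) / (335 × 1709) = 6288170 / 572515 = 10.98342

10.98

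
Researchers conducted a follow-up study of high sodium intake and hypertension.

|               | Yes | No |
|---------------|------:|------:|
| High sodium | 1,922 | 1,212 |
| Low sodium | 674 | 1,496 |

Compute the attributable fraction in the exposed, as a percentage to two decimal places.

Cells: a = 1922, b = 1212, c = 674, d = 1496.
Risk in exposed = 1922/3134 = 0.61327; risk in unexposed = 674/2170 = 0.31060.
RR = 0.61327/0.31060 = 1.97449
AR% = (RR − 1)/RR × 100 = (1.97449 − 1)/1.97449 × 100 = 49.3539%

49.35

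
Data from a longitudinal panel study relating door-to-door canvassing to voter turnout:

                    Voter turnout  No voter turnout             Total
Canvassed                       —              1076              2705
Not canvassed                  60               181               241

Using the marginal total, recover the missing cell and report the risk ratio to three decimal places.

The missing cell is in the exposed row: 2705 − 1076 = 1629.
So a = 1629, b = 1076, c = 60, d = 181.
RR = [a/(a+b)] / [c/(c+d)] = (1629/2705) / (60/241) = 0.60222/0.24896 = 2.41891

2.419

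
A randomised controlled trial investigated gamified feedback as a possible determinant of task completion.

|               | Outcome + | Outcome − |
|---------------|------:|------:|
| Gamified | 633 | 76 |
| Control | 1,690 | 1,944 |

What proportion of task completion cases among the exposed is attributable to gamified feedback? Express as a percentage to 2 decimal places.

Cells: a = 633, b = 76, c = 1690, d = 1944.
Risk in exposed = 633/709 = 0.89281; risk in unexposed = 1690/3634 = 0.46505.
RR = 0.89281/0.46505 = 1.91980
AR% = (RR − 1)/RR × 100 = (1.91980 − 1)/1.91980 × 100 = 47.9112%

47.91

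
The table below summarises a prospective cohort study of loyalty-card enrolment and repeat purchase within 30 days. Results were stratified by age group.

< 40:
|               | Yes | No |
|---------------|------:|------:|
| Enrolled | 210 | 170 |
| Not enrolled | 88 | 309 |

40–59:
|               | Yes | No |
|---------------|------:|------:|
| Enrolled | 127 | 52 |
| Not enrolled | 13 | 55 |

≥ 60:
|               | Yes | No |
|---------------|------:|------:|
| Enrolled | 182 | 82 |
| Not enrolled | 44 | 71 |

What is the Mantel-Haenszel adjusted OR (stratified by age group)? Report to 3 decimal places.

OR_MH = Σ(aᵢdᵢ/nᵢ) / Σ(bᵢcᵢ/nᵢ), where nᵢ is the stratum total.
Stratum 1 (< 40): n = 777; a·d/n = 210·309/777 = 83.5135; b·c/n = 170·88/777 = 19.2535
Stratum 2 (40–59): n = 247; a·d/n = 127·55/247 = 28.2794; b·c/n = 52·13/247 = 2.7368
Stratum 3 (≥ 60): n = 379; a·d/n = 182·71/379 = 34.0950; b·c/n = 82·44/379 = 9.5198
OR_MH = (83.5135 + 28.2794 + 34.0950) / (19.2535 + 2.7368 + 9.5198) = 145.8879 / 31.5102 = 4.62987

4.630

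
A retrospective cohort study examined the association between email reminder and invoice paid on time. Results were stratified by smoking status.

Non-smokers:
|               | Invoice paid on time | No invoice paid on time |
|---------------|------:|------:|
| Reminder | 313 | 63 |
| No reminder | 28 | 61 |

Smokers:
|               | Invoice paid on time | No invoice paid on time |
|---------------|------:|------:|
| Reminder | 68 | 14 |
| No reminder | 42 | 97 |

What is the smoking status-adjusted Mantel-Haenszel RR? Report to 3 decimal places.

2.686

RR_MH = Σ(aᵢ·n₀ᵢ/nᵢ) / Σ(cᵢ·n₁ᵢ/nᵢ), with n₁ᵢ = aᵢ+bᵢ (exposed), n₀ᵢ = cᵢ+dᵢ (unexposed), nᵢ = n₁ᵢ+n₀ᵢ.
Stratum 1 (Non-smokers): n₁ = 376, n₀ = 89, n = 465; a·n₀/n = 313·89/465 = 59.9075; c·n₁/n = 28·376/465 = 22.6409
Stratum 2 (Smokers): n₁ = 82, n₀ = 139, n = 221; a·n₀/n = 68·139/221 = 42.7692; c·n₁/n = 42·82/221 = 15.5837
RR_MH = (59.9075 + 42.7692) / (22.6409 + 15.5837) = 102.6768 / 38.2246 = 2.68615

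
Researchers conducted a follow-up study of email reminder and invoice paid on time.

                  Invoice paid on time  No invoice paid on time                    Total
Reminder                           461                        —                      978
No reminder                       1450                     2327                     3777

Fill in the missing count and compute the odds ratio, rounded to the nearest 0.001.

1.431

The missing cell is in the exposed row: 978 − 461 = 517.
So a = 461, b = 517, c = 1450, d = 2327.
OR = (a·d)/(b·c) = (461 × 2327) / (517 × 1450) = 1072747 / 749650 = 1.43100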